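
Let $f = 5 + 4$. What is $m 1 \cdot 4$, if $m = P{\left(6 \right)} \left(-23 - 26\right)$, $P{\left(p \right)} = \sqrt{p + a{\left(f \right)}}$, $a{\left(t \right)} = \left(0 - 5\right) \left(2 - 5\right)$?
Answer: $- 196 \sqrt{21} \approx -898.18$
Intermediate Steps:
$f = 9$
$a{\left(t \right)} = 15$ ($a{\left(t \right)} = \left(-5\right) \left(-3\right) = 15$)
$P{\left(p \right)} = \sqrt{15 + p}$ ($P{\left(p \right)} = \sqrt{p + 15} = \sqrt{15 + p}$)
$m = - 49 \sqrt{21}$ ($m = \sqrt{15 + 6} \left(-23 - 26\right) = \sqrt{21} \left(-49\right) = - 49 \sqrt{21} \approx -224.55$)
$m 1 \cdot 4 = - 49 \sqrt{21} \cdot 1 \cdot 4 = - 49 \sqrt{21} \cdot 4 = - 196 \sqrt{21}$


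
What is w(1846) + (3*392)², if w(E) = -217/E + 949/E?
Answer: 1276487214/923 ≈ 1.3830e+6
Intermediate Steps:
w(E) = 732/E
w(1846) + (3*392)² = 732/1846 + (3*392)² = 732*(1/1846) + 1176² = 366/923 + 1382976 = 1276487214/923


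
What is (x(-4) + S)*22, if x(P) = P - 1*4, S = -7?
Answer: -330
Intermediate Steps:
x(P) = -4 + P (x(P) = P - 4 = -4 + P)
(x(-4) + S)*22 = ((-4 - 4) - 7)*22 = (-8 - 7)*22 = -15*22 = -330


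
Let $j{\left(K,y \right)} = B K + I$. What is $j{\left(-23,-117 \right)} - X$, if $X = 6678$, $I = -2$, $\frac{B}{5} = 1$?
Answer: $-6795$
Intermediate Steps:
$B = 5$ ($B = 5 \cdot 1 = 5$)
$j{\left(K,y \right)} = -2 + 5 K$ ($j{\left(K,y \right)} = 5 K - 2 = -2 + 5 K$)
$j{\left(-23,-117 \right)} - X = \left(-2 + 5 \left(-23\right)\right) - 6678 = \left(-2 - 115\right) - 6678 = -117 - 6678 = -6795$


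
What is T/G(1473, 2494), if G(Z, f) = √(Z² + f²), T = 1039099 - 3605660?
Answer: -2566561*√8389765/8389765 ≈ -886.09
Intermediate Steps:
T = -2566561
T/G(1473, 2494) = -2566561/√(1473² + 2494²) = -2566561/√(2169729 + 6220036) = -2566561*√8389765/8389765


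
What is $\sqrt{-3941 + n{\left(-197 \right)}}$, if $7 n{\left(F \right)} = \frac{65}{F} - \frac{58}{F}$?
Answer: $\frac{i \sqrt{152946466}}{197} \approx 62.777 i$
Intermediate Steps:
$n{\left(F \right)} = \frac{1}{F}$ ($n{\left(F \right)} = \frac{\frac{65}{F} - \frac{58}{F}}{7} = \frac{7 \frac{1}{F}}{7} = \frac{1}{F}$)
$\sqrt{-3941 + n{\left(-197 \right)}} = \sqrt{-3941 + \frac{1}{-197}} = \sqrt{-3941 - \frac{1}{197}} = \sqrt{- \frac{776378}{197}} = \frac{i \sqrt{152946466}}{197}$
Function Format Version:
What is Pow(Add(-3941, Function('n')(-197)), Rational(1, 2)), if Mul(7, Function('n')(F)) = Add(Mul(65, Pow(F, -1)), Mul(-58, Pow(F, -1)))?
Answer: Mul(Rational(1, 197), I, Pow(152946466, Rational(1, 2))) ≈ Mul(62.777, I)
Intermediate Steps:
Function('n')(F) = Pow(F, -1) (Function('n')(F) = Mul(Rational(1, 7), Add(Mul(65, Pow(F, -1)), Mul(-58, Pow(F, -1)))) = Mul(Rational(1, 7), Mul(7, Pow(F, -1))) = Pow(F, -1))
Pow(Add(-3941, Function('n')(-197)), Rational(1, 2)) = Pow(Add(-3941, Pow(-197, -1)), Rational(1, 2)) = Pow(Add(-3941, Rational(-1, 197)), Rational(1, 2)) = Pow(Rational(-776378, 197), Rational(1, 2)) = Mul(Rational(1, 197), I, Pow(152946466, Rational(1, 2)))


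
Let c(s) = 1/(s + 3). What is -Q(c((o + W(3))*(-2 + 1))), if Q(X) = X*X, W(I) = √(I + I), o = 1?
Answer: -5/2 - √6 ≈ -4.9495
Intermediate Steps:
W(I) = √2*√I (W(I) = √(2*I) = √2*√I)
c(s) = 1/(3 + s)
Q(X) = X²
-Q(c((o + W(3))*(-2 + 1))) = -(1/(3 + (1 + √2*√3)*(-2 + 1)))² = -(1/(3 + (1 + √6)*(-1)))² = -(1/(3 + (-1 - √6)))² = -(1/(2 - √6))² = -1/(2 - √6)²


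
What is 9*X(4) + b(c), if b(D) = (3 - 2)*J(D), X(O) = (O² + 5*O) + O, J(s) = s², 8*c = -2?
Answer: 5761/16 ≈ 360.06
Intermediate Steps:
c = -¼ (c = (⅛)*(-2) = -¼ ≈ -0.25000)
X(O) = O² + 6*O
b(D) = D² (b(D) = (3 - 2)*D² = 1*D² = D²)
9*X(4) + b(c) = 9*(4*(6 + 4)) + (-¼)² = 9*(4*10) + 1/16 = 9*40 + 1/16 = 360 + 1/16 = 5761/16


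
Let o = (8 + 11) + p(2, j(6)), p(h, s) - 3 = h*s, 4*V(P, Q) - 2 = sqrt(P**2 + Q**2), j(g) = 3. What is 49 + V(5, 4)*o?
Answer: 63 + 7*sqrt(41) ≈ 107.82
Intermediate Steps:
V(P, Q) = 1/2 + sqrt(P**2 + Q**2)/4
p(h, s) = 3 + h*s
o = 28 (o = (8 + 11) + (3 + 2*3) = 19 + (3 + 6) = 19 + 9 = 28)
49 + V(5, 4)*o = 49 + (1/2 + sqrt(5**2 + 4**2)/4)*28 = 49 + (1/2 + sqrt(25 + 16)/4)*28 = 49 + (1/2 + sqrt(41)/4)*28 = 49 + (14 + 7*sqrt(41)) = 63 + 7*sqrt(41)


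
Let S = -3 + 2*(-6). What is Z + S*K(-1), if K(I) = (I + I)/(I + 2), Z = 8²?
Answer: 94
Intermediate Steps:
Z = 64
S = -15 (S = -3 - 12 = -15)
K(I) = 2*I/(2 + I) (K(I) = (2*I)/(2 + I) = 2*I/(2 + I))
Z + S*K(-1) = 64 - 30*(-1)/(2 - 1) = 64 - 30*(-1)/1 = 64 - 30*(-1) = 64 - 15*(-2) = 64 + 30 = 94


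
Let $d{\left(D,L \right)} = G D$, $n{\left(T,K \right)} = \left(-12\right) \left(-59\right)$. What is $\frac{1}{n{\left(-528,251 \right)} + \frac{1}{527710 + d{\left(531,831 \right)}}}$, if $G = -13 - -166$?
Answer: $\frac{608953}{431138725} \approx 0.0014124$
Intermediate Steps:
$n{\left(T,K \right)} = 708$
$G = 153$ ($G = -13 + 166 = 153$)
$d{\left(D,L \right)} = 153 D$
$\frac{1}{n{\left(-528,251 \right)} + \frac{1}{527710 + d{\left(531,831 \right)}}} = \frac{1}{708 + \frac{1}{527710 + 153 \cdot 531}} = \frac{1}{708 + \frac{1}{527710 + 81243}} = \frac{1}{708 + \frac{1}{608953}} = \frac{1}{\frac{431138725}{608953}} = \frac{608953}{431138725}$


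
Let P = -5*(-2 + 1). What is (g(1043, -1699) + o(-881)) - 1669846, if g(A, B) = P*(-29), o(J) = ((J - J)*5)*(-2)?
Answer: -1669991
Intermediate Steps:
P = 5 (P = -5*(-1) = 5)
o(J) = 0 (o(J) = (0*5)*(-2) = 0*(-2) = 0)
g(A, B) = -145 (g(A, B) = 5*(-29) = -145)
(g(1043, -1699) + o(-881)) - 1669846 = (-145 + 0) - 1669846 = -145 - 1669846 = -1669991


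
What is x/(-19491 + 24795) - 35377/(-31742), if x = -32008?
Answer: -103544791/21044946 ≈ -4.9202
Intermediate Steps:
x/(-19491 + 24795) - 35377/(-31742) = -32008/(-19491 + 24795) - 35377/(-31742) = -32008/5304 - 35377*(-1/31742) = -32008*1/5304 + 35377/31742 = -4001/663 + 35377/31742 = -103544791/21044946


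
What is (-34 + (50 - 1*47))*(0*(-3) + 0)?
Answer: 0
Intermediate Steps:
(-34 + (50 - 1*47))*(0*(-3) + 0) = (-34 + (50 - 47))*(0 + 0) = (-34 + 3)*0 = -31*0 = 0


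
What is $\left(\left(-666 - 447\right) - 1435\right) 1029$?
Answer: $-2621892$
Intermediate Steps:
$\left(\left(-666 - 447\right) - 1435\right) 1029 = \left(-1113 - 1435\right) 1029 = \left(-2548\right) 1029 = -2621892$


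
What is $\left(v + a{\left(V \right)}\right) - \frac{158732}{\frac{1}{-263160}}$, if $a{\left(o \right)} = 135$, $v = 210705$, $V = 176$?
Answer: $41772123960$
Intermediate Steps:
$\left(v + a{\left(V \right)}\right) - \frac{158732}{\frac{1}{-263160}} = \left(210705 + 135\right) - \frac{158732}{\frac{1}{-263160}} = 210840 - \frac{158732}{- \frac{1}{263160}} = 210840 - -41771913120 = 210840 + 41771913120 = 41772123960$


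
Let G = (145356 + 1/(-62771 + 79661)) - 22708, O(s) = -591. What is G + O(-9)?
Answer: 2061542731/16890 ≈ 1.2206e+5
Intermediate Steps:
G = 2071524721/16890 (G = (145356 + 1/16890) - 22708 = 2455062841/16890 - 22708 = 2071524721/16890 ≈ 1.2265e+5)
G + O(-9) = 2071524721/16890 - 591 = 2061542731/16890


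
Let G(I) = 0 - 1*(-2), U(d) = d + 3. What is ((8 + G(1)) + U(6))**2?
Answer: 361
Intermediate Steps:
U(d) = 3 + d
G(I) = 2 (G(I) = 0 + 2 = 2)
((8 + G(1)) + U(6))**2 = ((8 + 2) + (3 + 6))**2 = (10 + 9)**2 = 19**2 = 361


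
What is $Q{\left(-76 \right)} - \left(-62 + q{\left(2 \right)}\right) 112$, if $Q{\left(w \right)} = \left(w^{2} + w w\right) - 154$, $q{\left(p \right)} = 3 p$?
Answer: $17670$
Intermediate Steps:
$Q{\left(w \right)} = -154 + 2 w^{2}$ ($Q{\left(w \right)} = \left(w^{2} + w^{2}\right) - 154 = 2 w^{2} - 154 = -154 + 2 w^{2}$)
$Q{\left(-76 \right)} - \left(-62 + q{\left(2 \right)}\right) 112 = \left(-154 + 2 \left(-76\right)^{2}\right) - \left(-62 + 3 \cdot 2\right) 112 = \left(-154 + 2 \cdot 5776\right) - \left(-62 + 6\right) 112 = \left(-154 + 11552\right) - \left(-56\right) 112 = 11398 - -6272 = 11398 + 6272 = 17670$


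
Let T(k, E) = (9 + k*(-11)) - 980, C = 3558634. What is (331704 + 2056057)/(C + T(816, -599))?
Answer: 2387761/3548687 ≈ 0.67286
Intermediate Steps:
T(k, E) = -971 - 11*k (T(k, E) = (9 - 11*k) - 980 = -971 - 11*k)
(331704 + 2056057)/(C + T(816, -599)) = (331704 + 2056057)/(3558634 + (-971 - 11*816)) = 2387761/(3558634 + (-971 - 8976)) = 2387761/(3558634 - 9947) = 2387761/3548687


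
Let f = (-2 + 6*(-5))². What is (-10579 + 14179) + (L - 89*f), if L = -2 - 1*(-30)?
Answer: -87508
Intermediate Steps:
f = 1024 (f = (-2 - 30)² = (-32)² = 1024)
L = 28 (L = -2 + 30 = 28)
(-10579 + 14179) + (L - 89*f) = (-10579 + 14179) + (28 - 89*1024) = 3600 + (28 - 91136) = 3600 - 91108 = -87508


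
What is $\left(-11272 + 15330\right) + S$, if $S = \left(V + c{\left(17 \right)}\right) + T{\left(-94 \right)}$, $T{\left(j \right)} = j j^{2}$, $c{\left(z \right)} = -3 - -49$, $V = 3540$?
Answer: $-822940$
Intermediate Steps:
$c{\left(z \right)} = 46$ ($c{\left(z \right)} = -3 + 49 = 46$)
$T{\left(j \right)} = j^{3}$
$S = -826998$ ($S = \left(3540 + 46\right) + \left(-94\right)^{3} = 3586 - 830584 = -826998$)
$\left(-11272 + 15330\right) + S = \left(-11272 + 15330\right) - 826998 = 4058 - 826998 = -822940$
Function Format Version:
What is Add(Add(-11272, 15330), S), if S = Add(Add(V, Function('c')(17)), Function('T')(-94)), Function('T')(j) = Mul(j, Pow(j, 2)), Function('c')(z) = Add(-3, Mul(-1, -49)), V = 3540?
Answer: -822940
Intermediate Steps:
Function('c')(z) = 46 (Function('c')(z) = Add(-3, 49) = 46)
Function('T')(j) = Pow(j, 3)
S = -826998 (S = Add(Add(3540, 46), Pow(-94, 3)) = Add(3586, -830584) = -826998)
Add(Add(-11272, 15330), S) = Add(Add(-11272, 15330), -826998) = Add(4058, -826998) = -822940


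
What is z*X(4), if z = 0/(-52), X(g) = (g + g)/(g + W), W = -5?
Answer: 0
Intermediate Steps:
X(g) = 2*g/(-5 + g) (X(g) = (g + g)/(g - 5) = (2*g)/(-5 + g) = 2*g/(-5 + g))
z = 0 (z = 0*(-1/52) = 0)
z*X(4) = 0*(2*4/(-5 + 4)) = 0*(2*4/(-1)) = 0*(2*4*(-1)) = 0*(-8) = 0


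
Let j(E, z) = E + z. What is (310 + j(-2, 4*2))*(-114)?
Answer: -36024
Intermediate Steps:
(310 + j(-2, 4*2))*(-114) = (310 + (-2 + 4*2))*(-114) = (310 + (-2 + 8))*(-114) = (310 + 6)*(-114) = 316*(-114) = -36024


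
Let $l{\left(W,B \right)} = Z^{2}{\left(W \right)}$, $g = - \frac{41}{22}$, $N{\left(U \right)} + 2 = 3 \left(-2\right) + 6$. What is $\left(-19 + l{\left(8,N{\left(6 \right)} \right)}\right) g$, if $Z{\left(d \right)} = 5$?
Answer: $- \frac{123}{11} \approx -11.182$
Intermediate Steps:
$N{\left(U \right)} = -2$ ($N{\left(U \right)} = -2 + \left(3 \left(-2\right) + 6\right) = -2 + \left(-6 + 6\right) = -2 + 0 = -2$)
$g = - \frac{41}{22}$ ($g = \left(-41\right) \frac{1}{22} = - \frac{41}{22} \approx -1.8636$)
$l{\left(W,B \right)} = 25$ ($l{\left(W,B \right)} = 5^{2} = 25$)
$\left(-19 + l{\left(8,N{\left(6 \right)} \right)}\right) g = \left(-19 + 25\right) \left(- \frac{41}{22}\right) = 6 \left(- \frac{41}{22}\right) = - \frac{123}{11}$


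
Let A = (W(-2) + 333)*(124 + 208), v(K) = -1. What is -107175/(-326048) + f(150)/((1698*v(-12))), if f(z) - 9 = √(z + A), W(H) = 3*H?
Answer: 29841453/92271584 - √108714/1698 ≈ 0.12923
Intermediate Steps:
A = 108564 (A = (3*(-2) + 333)*(124 + 208) = (-6 + 333)*332 = 327*332 = 108564)
f(z) = 9 + √(108564 + z) (f(z) = 9 + √(z + 108564) = 9 + √(108564 + z))
-107175/(-326048) + f(150)/((1698*v(-12))) = -107175/(-326048) + (9 + √(108564 + 150))/((1698*(-1))) = -107175*(-1/326048) + (9 + √108714)/(-1698) = 107175/326048 + (9 + √108714)*(-1/1698) = 107175/326048 + (-3/566 - √108714/1698) = 29841453/92271584 - √108714/1698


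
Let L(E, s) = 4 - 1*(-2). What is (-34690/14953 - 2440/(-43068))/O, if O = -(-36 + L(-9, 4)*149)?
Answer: 182192950/69068549979 ≈ 0.0026379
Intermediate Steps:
L(E, s) = 6 (L(E, s) = 4 + 2 = 6)
O = -858 (O = -(-36 + 6*149) = -(-36 + 894) = -1*858 = -858)
(-34690/14953 - 2440/(-43068))/O = (-34690/14953 - 2440/(-43068))/(-858) = (-34690*1/14953 - 2440*(-1/43068))*(-1/858) = (-34690/14953 + 610/10767)*(-1/858) = -364385900/160998951*(-1/858) = 182192950/69068549979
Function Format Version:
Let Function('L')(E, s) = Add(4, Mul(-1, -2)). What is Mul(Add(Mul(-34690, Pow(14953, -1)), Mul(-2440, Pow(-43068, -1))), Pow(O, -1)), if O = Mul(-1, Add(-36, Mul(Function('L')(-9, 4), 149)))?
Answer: Rational(182192950, 69068549979) ≈ 0.0026379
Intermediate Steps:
Function('L')(E, s) = 6 (Function('L')(E, s) = Add(4, 2) = 6)
O = -858 (O = Mul(-1, Add(-36, Mul(6, 149))) = Mul(-1, Add(-36, 894)) = Mul(-1, 858) = -858)
Mul(Add(Mul(-34690, Pow(14953, -1)), Mul(-2440, Pow(-43068, -1))), Pow(O, -1)) = Mul(Add(Mul(-34690, Pow(14953, -1)), Mul(-2440, Pow(-43068, -1))), Pow(-858, -1)) = Mul(Add(Mul(-34690, Rational(1, 14953)), Mul(-2440, Rational(-1, 43068))), Rational(-1, 858)) = Mul(Add(Rational(-34690, 14953), Rational(610, 10767)), Rational(-1, 858)) = Mul(Rational(-364385900, 160998951), Rational(-1, 858)) = Rational(182192950, 69068549979)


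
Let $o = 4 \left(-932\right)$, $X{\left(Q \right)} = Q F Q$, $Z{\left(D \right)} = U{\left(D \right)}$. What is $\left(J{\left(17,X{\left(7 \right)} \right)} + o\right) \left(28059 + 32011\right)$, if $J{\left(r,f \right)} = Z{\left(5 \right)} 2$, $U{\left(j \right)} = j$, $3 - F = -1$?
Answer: $-223340260$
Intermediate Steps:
$F = 4$ ($F = 3 - -1 = 3 + 1 = 4$)
$Z{\left(D \right)} = D$
$X{\left(Q \right)} = 4 Q^{2}$ ($X{\left(Q \right)} = Q 4 Q = 4 Q Q = 4 Q^{2}$)
$o = -3728$
$J{\left(r,f \right)} = 10$ ($J{\left(r,f \right)} = 5 \cdot 2 = 10$)
$\left(J{\left(17,X{\left(7 \right)} \right)} + o\right) \left(28059 + 32011\right) = \left(10 - 3728\right) \left(28059 + 32011\right) = \left(-3718\right) 60070 = -223340260$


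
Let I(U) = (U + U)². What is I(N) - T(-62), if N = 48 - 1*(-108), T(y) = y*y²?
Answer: 335672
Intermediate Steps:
T(y) = y³
N = 156 (N = 48 + 108 = 156)
I(U) = 4*U² (I(U) = (2*U)² = 4*U²)
I(N) - T(-62) = 4*156² - 1*(-62)³ = 4*24336 - 1*(-238328) = 97344 + 238328 = 335672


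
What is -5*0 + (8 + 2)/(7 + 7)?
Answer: 5/7 ≈ 0.71429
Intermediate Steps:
-5*0 + (8 + 2)/(7 + 7) = 0 + 10/14 = 0 + 10*(1/14) = 0 + 5/7 = 5/7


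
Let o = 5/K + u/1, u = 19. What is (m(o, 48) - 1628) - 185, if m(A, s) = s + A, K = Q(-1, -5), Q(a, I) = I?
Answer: -1747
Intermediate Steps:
K = -5
o = 18 (o = 5/(-5) + 19/1 = 5*(-⅕) + 19*1 = -1 + 19 = 18)
m(A, s) = A + s
(m(o, 48) - 1628) - 185 = ((18 + 48) - 1628) - 185 = (66 - 1628) - 185 = -1562 - 185 = -1747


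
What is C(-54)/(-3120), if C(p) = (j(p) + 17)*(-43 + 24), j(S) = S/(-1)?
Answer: 1349/3120 ≈ 0.43237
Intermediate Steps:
j(S) = -S (j(S) = S*(-1) = -S)
C(p) = -323 + 19*p (C(p) = (-p + 17)*(-43 + 24) = (17 - p)*(-19) = -323 + 19*p)
C(-54)/(-3120) = (-323 + 19*(-54))/(-3120) = (-323 - 1026)*(-1/3120) = -1349*(-1/3120) = 1349/3120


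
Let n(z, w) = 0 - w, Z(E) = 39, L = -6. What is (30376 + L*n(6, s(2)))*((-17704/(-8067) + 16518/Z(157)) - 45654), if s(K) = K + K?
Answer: -144191260832000/104871 ≈ -1.3749e+9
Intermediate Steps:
s(K) = 2*K
n(z, w) = -w
(30376 + L*n(6, s(2)))*((-17704/(-8067) + 16518/Z(157)) - 45654) = (30376 - (-6)*2*2)*((-17704/(-8067) + 16518/39) - 45654) = (30376 - (-6)*4)*((-17704*(-1/8067) + 16518*(1/39)) - 45654) = (30376 - 6*(-4))*((17704/8067 + 5506/13) - 45654) = (30376 + 24)*(44647054/104871 - 45654) = 30400*(-4743133580/104871) = -144191260832000/104871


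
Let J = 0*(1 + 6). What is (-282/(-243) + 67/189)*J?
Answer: 0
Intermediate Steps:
J = 0 (J = 0*7 = 0)
(-282/(-243) + 67/189)*J = (-282/(-243) + 67/189)*0 = (-282*(-1/243) + 67*(1/189))*0 = (94/81 + 67/189)*0 = (859/567)*0 = 0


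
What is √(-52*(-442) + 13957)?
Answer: √36941 ≈ 192.20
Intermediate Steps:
√(-52*(-442) + 13957) = √(22984 + 13957) = √36941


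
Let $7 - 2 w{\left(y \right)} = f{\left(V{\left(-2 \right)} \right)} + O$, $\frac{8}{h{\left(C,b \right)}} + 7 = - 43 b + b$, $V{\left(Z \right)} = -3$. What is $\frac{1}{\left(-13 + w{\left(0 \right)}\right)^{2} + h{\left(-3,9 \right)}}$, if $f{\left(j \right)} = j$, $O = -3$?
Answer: $\frac{1540}{65033} \approx 0.02368$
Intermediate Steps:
$h{\left(C,b \right)} = \frac{8}{-7 - 42 b}$ ($h{\left(C,b \right)} = \frac{8}{-7 + \left(- 43 b + b\right)} = \frac{8}{-7 - 42 b}$)
$w{\left(y \right)} = \frac{13}{2}$ ($w{\left(y \right)} = \frac{7}{2} - \frac{-3 - 3}{2} = \frac{7}{2} - -3 = \frac{7}{2} + 3 = \frac{13}{2}$)
$\frac{1}{\left(-13 + w{\left(0 \right)}\right)^{2} + h{\left(-3,9 \right)}} = \frac{1}{\left(-13 + \frac{13}{2}\right)^{2} - \frac{8}{7 + 42 \cdot 9}} = \frac{1}{\left(- \frac{13}{2}\right)^{2} - \frac{8}{7 + 378}} = \frac{1}{\frac{169}{4} - \frac{8}{385}} = \frac{1}{\frac{65033}{1540}} = \frac{1540}{65033}$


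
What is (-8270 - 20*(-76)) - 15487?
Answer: -22237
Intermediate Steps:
(-8270 - 20*(-76)) - 15487 = (-8270 - 2*(-760)) - 15487 = (-8270 + 1520) - 15487 = -6750 - 15487 = -22237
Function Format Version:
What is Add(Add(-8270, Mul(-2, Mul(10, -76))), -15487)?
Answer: -22237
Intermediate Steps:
Add(Add(-8270, Mul(-2, Mul(10, -76))), -15487) = Add(Add(-8270, Mul(-2, -760)), -15487) = Add(Add(-8270, 1520), -15487) = Add(-6750, -15487) = -22237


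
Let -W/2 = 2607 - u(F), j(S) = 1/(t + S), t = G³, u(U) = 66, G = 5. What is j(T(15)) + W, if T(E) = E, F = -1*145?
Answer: -711479/140 ≈ -5082.0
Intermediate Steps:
F = -145
t = 125 (t = 5³ = 125)
j(S) = 1/(125 + S)
W = -5082 (W = -2*(2607 - 1*66) = -2*(2607 - 66) = -2*2541 = -5082)
j(T(15)) + W = 1/(125 + 15) - 5082 = 1/140 - 5082 = -711479/140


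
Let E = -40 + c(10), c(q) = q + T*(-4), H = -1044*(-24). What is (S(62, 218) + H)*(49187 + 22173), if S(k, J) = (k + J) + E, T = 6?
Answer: 1804123520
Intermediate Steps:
H = 25056
c(q) = -24 + q (c(q) = q + 6*(-4) = q - 24 = -24 + q)
E = -54 (E = -40 + (-24 + 10) = -40 - 14 = -54)
S(k, J) = -54 + J + k (S(k, J) = (k + J) - 54 = (J + k) - 54 = -54 + J + k)
(S(62, 218) + H)*(49187 + 22173) = ((-54 + 218 + 62) + 25056)*(49187 + 22173) = (226 + 25056)*71360 = 25282*71360 = 1804123520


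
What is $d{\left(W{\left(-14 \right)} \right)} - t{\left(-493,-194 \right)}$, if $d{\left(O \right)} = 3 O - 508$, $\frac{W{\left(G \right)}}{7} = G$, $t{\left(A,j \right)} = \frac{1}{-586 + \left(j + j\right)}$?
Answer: $- \frac{781147}{974} \approx -802.0$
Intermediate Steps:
$t{\left(A,j \right)} = \frac{1}{-586 + 2 j}$
$W{\left(G \right)} = 7 G$
$d{\left(O \right)} = -508 + 3 O$
$d{\left(W{\left(-14 \right)} \right)} - t{\left(-493,-194 \right)} = \left(-508 + 3 \cdot 7 \left(-14\right)\right) - \frac{1}{2 \left(-293 - 194\right)} = \left(-508 + 3 \left(-98\right)\right) - \frac{1}{2 \left(-487\right)} = \left(-508 - 294\right) - \frac{1}{2} \left(- \frac{1}{487}\right) = -802 - - \frac{1}{974} = -802 + \frac{1}{974} = - \frac{781147}{974}$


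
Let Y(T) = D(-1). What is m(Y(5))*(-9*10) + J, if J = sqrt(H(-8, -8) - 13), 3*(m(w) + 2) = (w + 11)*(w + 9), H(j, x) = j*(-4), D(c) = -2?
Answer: -1710 + sqrt(19) ≈ -1705.6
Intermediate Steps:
Y(T) = -2
H(j, x) = -4*j
m(w) = -2 + (9 + w)*(11 + w)/3 (m(w) = -2 + ((w + 11)*(w + 9))/3 = -2 + ((11 + w)*(9 + w))/3 = -2 + ((9 + w)*(11 + w))/3 = -2 + (9 + w)*(11 + w)/3)
J = sqrt(19) (J = sqrt(-4*(-8) - 13) = sqrt(32 - 13) = sqrt(19) ≈ 4.3589)
m(Y(5))*(-9*10) + J = (31 + (1/3)*(-2)**2 + (20/3)*(-2))*(-9*10) + sqrt(19) = (31 + (1/3)*4 - 40/3)*(-90) + sqrt(19) = (31 + 4/3 - 40/3)*(-90) + sqrt(19) = 19*(-90) + sqrt(19) = -1710 + sqrt(19)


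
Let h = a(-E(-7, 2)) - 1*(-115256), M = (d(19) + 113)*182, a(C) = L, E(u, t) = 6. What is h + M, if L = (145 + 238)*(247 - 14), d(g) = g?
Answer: 228519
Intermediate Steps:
L = 89239 (L = 383*233 = 89239)
a(C) = 89239
M = 24024 (M = (19 + 113)*182 = 132*182 = 24024)
h = 204495 (h = 89239 - 1*(-115256) = 89239 + 115256 = 204495)
h + M = 204495 + 24024 = 228519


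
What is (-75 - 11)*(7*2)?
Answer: -1204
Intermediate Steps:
(-75 - 11)*(7*2) = -86*14 = -1204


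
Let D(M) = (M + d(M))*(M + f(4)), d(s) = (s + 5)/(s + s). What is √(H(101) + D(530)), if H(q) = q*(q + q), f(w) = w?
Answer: √3412277906/106 ≈ 551.08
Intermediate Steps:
H(q) = 2*q² (H(q) = q*(2*q) = 2*q²)
d(s) = (5 + s)/(2*s) (d(s) = (5 + s)/((2*s)) = (5 + s)*(1/(2*s)) = (5 + s)/(2*s))
D(M) = (4 + M)*(M + (5 + M)/(2*M)) (D(M) = (M + (5 + M)/(2*M))*(M + 4) = (M + (5 + M)/(2*M))*(4 + M) = (4 + M)*(M + (5 + M)/(2*M)))
√(H(101) + D(530)) = √(2*101² + (9/2 + 530² + 10/530 + (9/2)*530)) = √(2*10201 + (9/2 + 280900 + 10*(1/530) + 2385)) = √(20402 + (9/2 + 280900 + 1/53 + 2385)) = √(20402 + 30028689/106) = √(32191301/106) = √3412277906/106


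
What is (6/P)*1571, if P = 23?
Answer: 9426/23 ≈ 409.83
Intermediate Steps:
(6/P)*1571 = (6/23)*1571 = 9426/23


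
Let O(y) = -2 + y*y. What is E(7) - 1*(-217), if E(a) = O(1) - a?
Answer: 209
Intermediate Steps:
O(y) = -2 + y**2
E(a) = -1 - a (E(a) = (-2 + 1**2) - a = (-2 + 1) - a = -1 - a)
E(7) - 1*(-217) = (-1 - 1*7) - 1*(-217) = (-1 - 7) + 217 = -8 + 217 = 209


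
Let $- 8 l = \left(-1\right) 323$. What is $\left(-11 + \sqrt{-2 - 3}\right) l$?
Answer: $- \frac{3553}{8} + \frac{323 i \sqrt{5}}{8} \approx -444.13 + 90.281 i$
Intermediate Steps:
$l = \frac{323}{8}$ ($l = - \frac{\left(-1\right) 323}{8} = \left(- \frac{1}{8}\right) \left(-323\right) = \frac{323}{8} \approx 40.375$)
$\left(-11 + \sqrt{-2 - 3}\right) l = \left(-11 + \sqrt{-2 - 3}\right) \frac{323}{8} = \left(-11 + \sqrt{-5}\right) \frac{323}{8} = \left(-11 + i \sqrt{5}\right) \frac{323}{8} = - \frac{3553}{8} + \frac{323 i \sqrt{5}}{8}$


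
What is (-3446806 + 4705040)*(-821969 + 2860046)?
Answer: 2564377776018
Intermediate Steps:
(-3446806 + 4705040)*(-821969 + 2860046) = 1258234*2038077 = 2564377776018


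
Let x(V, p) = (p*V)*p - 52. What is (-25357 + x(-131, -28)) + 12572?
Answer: -115541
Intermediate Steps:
x(V, p) = -52 + V*p² (x(V, p) = (V*p)*p - 52 = V*p² - 52 = -52 + V*p²)
(-25357 + x(-131, -28)) + 12572 = (-25357 + (-52 - 131*(-28)²)) + 12572 = (-25357 + (-52 - 131*784)) + 12572 = (-25357 + (-52 - 102704)) + 12572 = (-25357 - 102756) + 12572 = -128113 + 12572 = -115541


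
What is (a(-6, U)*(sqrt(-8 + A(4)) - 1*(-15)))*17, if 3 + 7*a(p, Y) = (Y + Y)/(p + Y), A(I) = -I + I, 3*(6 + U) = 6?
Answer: -561/7 - 374*I*sqrt(2)/35 ≈ -80.143 - 15.112*I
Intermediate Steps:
U = -4 (U = -6 + (1/3)*6 = -6 + 2 = -4)
A(I) = 0
a(p, Y) = -3/7 + 2*Y/(7*(Y + p)) (a(p, Y) = -3/7 + ((Y + Y)/(p + Y))/7 = -3/7 + ((2*Y)/(Y + p))/7 = -3/7 + (2*Y/(Y + p))/7 = -3/7 + 2*Y/(7*(Y + p)))
(a(-6, U)*(sqrt(-8 + A(4)) - 1*(-15)))*17 = (((-1*(-4) - 3*(-6))/(7*(-4 - 6)))*(sqrt(-8 + 0) - 1*(-15)))*17 = (((1/7)*(4 + 18)/(-10))*(sqrt(-8) + 15))*17 = (((1/7)*(-1/10)*22)*(2*I*sqrt(2) + 15))*17 = -11*(15 + 2*I*sqrt(2))/35*17 = (-33/7 - 22*I*sqrt(2)/35)*17 = -561/7 - 374*I*sqrt(2)/35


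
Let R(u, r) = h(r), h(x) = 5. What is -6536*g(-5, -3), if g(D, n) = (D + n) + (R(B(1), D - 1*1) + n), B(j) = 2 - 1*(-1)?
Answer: 39216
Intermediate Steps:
B(j) = 3 (B(j) = 2 + 1 = 3)
R(u, r) = 5
g(D, n) = 5 + D + 2*n (g(D, n) = (D + n) + (5 + n) = 5 + D + 2*n)
-6536*g(-5, -3) = -6536*(5 - 5 + 2*(-3)) = -6536*(5 - 5 - 6) = -6536*(-6) = 39216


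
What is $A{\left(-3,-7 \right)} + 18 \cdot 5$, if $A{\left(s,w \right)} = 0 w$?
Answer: $90$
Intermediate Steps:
$A{\left(s,w \right)} = 0$
$A{\left(-3,-7 \right)} + 18 \cdot 5 = 0 + 18 \cdot 5 = 0 + 90 = 90$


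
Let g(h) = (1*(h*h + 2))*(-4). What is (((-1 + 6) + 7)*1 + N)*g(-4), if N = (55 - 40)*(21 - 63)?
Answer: 44496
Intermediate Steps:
g(h) = -8 - 4*h**2 (g(h) = (1*(h**2 + 2))*(-4) = (1*(2 + h**2))*(-4) = (2 + h**2)*(-4) = -8 - 4*h**2)
N = -630 (N = 15*(-42) = -630)
(((-1 + 6) + 7)*1 + N)*g(-4) = (((-1 + 6) + 7)*1 - 630)*(-8 - 4*(-4)**2) = ((5 + 7)*1 - 630)*(-8 - 4*16) = (12*1 - 630)*(-8 - 64) = (12 - 630)*(-72) = -618*(-72) = 44496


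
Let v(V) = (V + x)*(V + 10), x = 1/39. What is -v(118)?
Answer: -589184/39 ≈ -15107.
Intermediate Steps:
x = 1/39 ≈ 0.025641
v(V) = (10 + V)*(1/39 + V) (v(V) = (V + 1/39)*(V + 10) = (1/39 + V)*(10 + V) = (10 + V)*(1/39 + V))
-v(118) = -(10/39 + 118**2 + (391/39)*118) = -(10/39 + 13924 + 46138/39) = -1*589184/39 = -589184/39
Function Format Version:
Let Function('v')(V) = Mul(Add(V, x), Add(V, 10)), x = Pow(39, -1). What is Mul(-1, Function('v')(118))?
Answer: Rational(-589184, 39) ≈ -15107.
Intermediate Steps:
x = Rational(1, 39) ≈ 0.025641
Function('v')(V) = Mul(Add(10, V), Add(Rational(1, 39), V)) (Function('v')(V) = Mul(Add(V, Rational(1, 39)), Add(V, 10)) = Mul(Add(Rational(1, 39), V), Add(10, V)) = Mul(Add(10, V), Add(Rational(1, 39), V)))
Mul(-1, Function('v')(118)) = Mul(-1, Add(Rational(10, 39), Pow(118, 2), Mul(Rational(391, 39), 118))) = Mul(-1, Add(Rational(10, 39), 13924, Rational(46138, 39))) = Mul(-1, Rational(589184, 39)) = Rational(-589184, 39)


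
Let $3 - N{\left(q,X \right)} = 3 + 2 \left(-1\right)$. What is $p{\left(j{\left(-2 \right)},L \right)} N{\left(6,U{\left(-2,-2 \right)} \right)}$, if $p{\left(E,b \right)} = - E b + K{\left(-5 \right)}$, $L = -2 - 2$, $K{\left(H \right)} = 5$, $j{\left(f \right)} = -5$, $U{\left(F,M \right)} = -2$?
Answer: $-30$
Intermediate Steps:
$N{\left(q,X \right)} = 2$ ($N{\left(q,X \right)} = 3 - \left(3 + 2 \left(-1\right)\right) = 3 - \left(3 - 2\right) = 3 - 1 = 2$)
$L = -4$
$p{\left(E,b \right)} = 5 - E b$ ($p{\left(E,b \right)} = - E b + 5 = 5 - E b$)
$p{\left(j{\left(-2 \right)},L \right)} N{\left(6,U{\left(-2,-2 \right)} \right)} = \left(5 - \left(-5\right) \left(-4\right)\right) 2 = \left(5 - 20\right) 2 = \left(-15\right) 2 = -30$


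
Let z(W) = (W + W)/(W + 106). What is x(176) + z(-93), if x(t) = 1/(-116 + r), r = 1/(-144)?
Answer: -239154/16705 ≈ -14.316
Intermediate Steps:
r = -1/144 ≈ -0.0069444
x(t) = -144/16705 (x(t) = 1/(-116 - 1/144) = 1/(-16705/144) = -144/16705)
z(W) = 2*W/(106 + W) (z(W) = (2*W)/(106 + W) = 2*W/(106 + W))
x(176) + z(-93) = -144/16705 + 2*(-93)/(106 - 93) = -144/16705 + 2*(-93)/13 = -144/16705 + 2*(-93)*(1/13) = -144/16705 - 186/13 = -239154/16705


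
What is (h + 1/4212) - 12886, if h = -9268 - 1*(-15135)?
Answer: -29564027/4212 ≈ -7019.0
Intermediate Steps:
h = 5867 (h = -9268 + 15135 = 5867)
(h + 1/4212) - 12886 = (5867 + 1/4212) - 12886 = 24711805/4212 - 12886 = -29564027/4212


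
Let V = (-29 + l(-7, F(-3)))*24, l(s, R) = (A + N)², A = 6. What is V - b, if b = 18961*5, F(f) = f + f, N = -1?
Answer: -94901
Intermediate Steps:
F(f) = 2*f
l(s, R) = 25 (l(s, R) = (6 - 1)² = 5² = 25)
b = 94805
V = -96 (V = (-29 + 25)*24 = -4*24 = -96)
V - b = -96 - 1*94805 = -96 - 94805 = -94901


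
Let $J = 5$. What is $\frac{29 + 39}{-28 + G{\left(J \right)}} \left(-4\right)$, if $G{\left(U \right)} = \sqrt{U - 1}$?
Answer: $\frac{136}{13} \approx 10.462$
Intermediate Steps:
$G{\left(U \right)} = \sqrt{-1 + U}$
$\frac{29 + 39}{-28 + G{\left(J \right)}} \left(-4\right) = \frac{29 + 39}{-28 + \sqrt{-1 + 5}} \left(-4\right) = \frac{68}{-28 + \sqrt{4}} \left(-4\right) = \frac{68}{-28 + 2} \left(-4\right) = \frac{68}{-26} \left(-4\right) = 68 \left(- \frac{1}{26}\right) \left(-4\right) = \left(- \frac{34}{13}\right) \left(-4\right) = \frac{136}{13}$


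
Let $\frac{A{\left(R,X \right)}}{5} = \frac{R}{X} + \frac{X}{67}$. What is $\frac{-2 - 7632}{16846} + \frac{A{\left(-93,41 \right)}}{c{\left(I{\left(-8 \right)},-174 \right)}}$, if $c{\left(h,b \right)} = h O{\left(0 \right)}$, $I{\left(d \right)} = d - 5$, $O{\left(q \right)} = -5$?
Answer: $- \frac{13433349}{23137981} \approx -0.58058$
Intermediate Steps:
$I{\left(d \right)} = -5 + d$ ($I{\left(d \right)} = d - 5 = -5 + d$)
$c{\left(h,b \right)} = - 5 h$ ($c{\left(h,b \right)} = h \left(-5\right) = - 5 h$)
$A{\left(R,X \right)} = \frac{5 X}{67} + \frac{5 R}{X}$ ($A{\left(R,X \right)} = 5 \left(\frac{R}{X} + \frac{X}{67}\right) = 5 \left(\frac{X}{67} + \frac{R}{X}\right) = \frac{5 X}{67} + \frac{5 R}{X}$)
$\frac{-2 - 7632}{16846} + \frac{A{\left(-93,41 \right)}}{c{\left(I{\left(-8 \right)},-174 \right)}} = \frac{-2 - 7632}{16846} + \frac{\frac{5}{67} \cdot 41 + 5 \left(-93\right) \frac{1}{41}}{\left(-5\right) \left(-5 - 8\right)} = \left(-2 - 7632\right) \frac{1}{16846} + \frac{\frac{205}{67} + 5 \left(-93\right) \frac{1}{41}}{\left(-5\right) \left(-13\right)} = \left(-7634\right) \frac{1}{16846} + \frac{\frac{205}{67} - \frac{465}{41}}{65} = - \frac{3817}{8423} - \frac{350}{2747} = - \frac{13433349}{23137981}$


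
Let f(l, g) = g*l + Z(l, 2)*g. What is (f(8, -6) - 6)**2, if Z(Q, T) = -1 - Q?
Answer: 0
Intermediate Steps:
f(l, g) = g*l + g*(-1 - l) (f(l, g) = g*l + (-1 - l)*g = g*l + g*(-1 - l))
(f(8, -6) - 6)**2 = (-1*(-6) - 6)**2 = (6 - 6)**2 = 0**2 = 0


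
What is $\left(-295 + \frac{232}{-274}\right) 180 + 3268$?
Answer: $- \frac{6847864}{137} \approx -49984.0$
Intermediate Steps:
$\left(-295 + \frac{232}{-274}\right) 180 + 3268 = \left(-295 + 232 \left(- \frac{1}{274}\right)\right) 180 + 3268 = \left(-295 - \frac{116}{137}\right) 180 + 3268 = \left(- \frac{40531}{137}\right) 180 + 3268 = - \frac{7295580}{137} + 3268 = - \frac{6847864}{137}$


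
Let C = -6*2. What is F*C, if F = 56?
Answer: -672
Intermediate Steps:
C = -12
F*C = 56*(-12) = -672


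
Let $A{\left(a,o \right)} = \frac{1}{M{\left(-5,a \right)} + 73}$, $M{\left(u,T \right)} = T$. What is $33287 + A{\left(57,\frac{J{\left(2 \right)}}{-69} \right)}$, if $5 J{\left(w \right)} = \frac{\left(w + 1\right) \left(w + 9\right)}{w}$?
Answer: $\frac{4327311}{130} \approx 33287.0$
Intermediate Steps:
$J{\left(w \right)} = \frac{\left(1 + w\right) \left(9 + w\right)}{5 w}$ ($J{\left(w \right)} = \frac{\left(w + 1\right) \left(w + 9\right) \frac{1}{w}}{5} = \frac{\left(1 + w\right) \left(9 + w\right) \frac{1}{w}}{5} = \frac{\frac{1}{w} \left(1 + w\right) \left(9 + w\right)}{5} = \frac{\left(1 + w\right) \left(9 + w\right)}{5 w}$)
$A{\left(a,o \right)} = \frac{1}{73 + a}$ ($A{\left(a,o \right)} = \frac{1}{a + 73} = \frac{1}{73 + a}$)
$33287 + A{\left(57,\frac{J{\left(2 \right)}}{-69} \right)} = 33287 + \frac{1}{73 + 57} = 33287 + \frac{1}{130} = \frac{4327311}{130}$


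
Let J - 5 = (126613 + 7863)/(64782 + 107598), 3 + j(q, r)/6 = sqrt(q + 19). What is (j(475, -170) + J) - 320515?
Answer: -13813120541/43095 + 6*sqrt(494) ≈ -3.2039e+5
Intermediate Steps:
j(q, r) = -18 + 6*sqrt(19 + q) (j(q, r) = -18 + 6*sqrt(q + 19) = -18 + 6*sqrt(19 + q))
J = 249094/43095 (J = 5 + (126613 + 7863)/(64782 + 107598) = 5 + 134476/172380 = 5 + 134476*(1/172380) = 5 + 33619/43095 = 249094/43095 ≈ 5.7801)
(j(475, -170) + J) - 320515 = ((-18 + 6*sqrt(19 + 475)) + 249094/43095) - 320515 = ((-18 + 6*sqrt(494)) + 249094/43095) - 320515 = (-526616/43095 + 6*sqrt(494)) - 320515 = -13813120541/43095 + 6*sqrt(494)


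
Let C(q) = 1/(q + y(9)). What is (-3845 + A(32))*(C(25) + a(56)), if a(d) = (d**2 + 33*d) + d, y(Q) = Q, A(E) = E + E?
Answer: -647915941/34 ≈ -1.9056e+7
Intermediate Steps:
A(E) = 2*E
C(q) = 1/(9 + q) (C(q) = 1/(q + 9) = 1/(9 + q))
a(d) = d**2 + 34*d
(-3845 + A(32))*(C(25) + a(56)) = (-3845 + 2*32)*(1/(9 + 25) + 56*(34 + 56)) = (-3845 + 64)*(1/34 + 56*90) = -3781*(1/34 + 5040) = -3781*171361/34 = -647915941/34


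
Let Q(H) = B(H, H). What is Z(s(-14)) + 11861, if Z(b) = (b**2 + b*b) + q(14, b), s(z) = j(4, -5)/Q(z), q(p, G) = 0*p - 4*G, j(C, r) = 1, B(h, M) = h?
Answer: 1162407/98 ≈ 11861.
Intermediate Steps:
Q(H) = H
q(p, G) = -4*G (q(p, G) = 0 - 4*G = -4*G)
s(z) = 1/z
Z(b) = -4*b + 2*b**2 (Z(b) = (b**2 + b*b) - 4*b = (b**2 + b**2) - 4*b = 2*b**2 - 4*b = -4*b + 2*b**2)
Z(s(-14)) + 11861 = 2*(-2 + 1/(-14))/(-14) + 11861 = 2*(-1/14)*(-2 - 1/14) + 11861 = 2*(-1/14)*(-29/14) + 11861 = 29/98 + 11861 = 1162407/98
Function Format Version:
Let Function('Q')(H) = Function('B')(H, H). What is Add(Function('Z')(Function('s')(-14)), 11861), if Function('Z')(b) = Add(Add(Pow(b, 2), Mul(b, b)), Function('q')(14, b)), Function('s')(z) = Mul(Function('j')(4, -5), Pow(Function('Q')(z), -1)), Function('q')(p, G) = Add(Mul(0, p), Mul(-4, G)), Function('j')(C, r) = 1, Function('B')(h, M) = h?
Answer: Rational(1162407, 98) ≈ 11861.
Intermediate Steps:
Function('Q')(H) = H
Function('q')(p, G) = Mul(-4, G) (Function('q')(p, G) = Add(0, Mul(-4, G)) = Mul(-4, G))
Function('s')(z) = Pow(z, -1) (Function('s')(z) = Mul(1, Pow(z, -1)) = Pow(z, -1))
Function('Z')(b) = Add(Mul(-4, b), Mul(2, Pow(b, 2))) (Function('Z')(b) = Add(Add(Pow(b, 2), Mul(b, b)), Mul(-4, b)) = Add(Add(Pow(b, 2), Pow(b, 2)), Mul(-4, b)) = Add(Mul(2, Pow(b, 2)), Mul(-4, b)) = Add(Mul(-4, b), Mul(2, Pow(b, 2))))
Add(Function('Z')(Function('s')(-14)), 11861) = Add(Mul(2, Pow(-14, -1), Add(-2, Pow(-14, -1))), 11861) = Add(Mul(2, Rational(-1, 14), Add(-2, Rational(-1, 14))), 11861) = Add(Mul(2, Rational(-1, 14), Rational(-29, 14)), 11861) = Add(Rational(29, 98), 11861) = Rational(1162407, 98)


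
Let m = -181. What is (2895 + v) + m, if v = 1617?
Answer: 4331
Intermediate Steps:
(2895 + v) + m = (2895 + 1617) - 181 = 4512 - 181 = 4331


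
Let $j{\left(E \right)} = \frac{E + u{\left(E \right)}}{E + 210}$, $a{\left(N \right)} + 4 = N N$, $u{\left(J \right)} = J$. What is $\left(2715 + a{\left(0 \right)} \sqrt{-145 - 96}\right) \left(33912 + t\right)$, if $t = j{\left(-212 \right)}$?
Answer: $92646660 - 136496 i \sqrt{241} \approx 9.2647 \cdot 10^{7} - 2.119 \cdot 10^{6} i$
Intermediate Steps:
$a{\left(N \right)} = -4 + N^{2}$ ($a{\left(N \right)} = -4 + N N = -4 + N^{2}$)
$j{\left(E \right)} = \frac{2 E}{210 + E}$ ($j{\left(E \right)} = \frac{E + E}{E + 210} = \frac{2 E}{210 + E}$)
$t = 212$ ($t = 2 \left(-212\right) \frac{1}{210 - 212} = 2 \left(-212\right) \frac{1}{-2} = 2 \left(-212\right) \left(- \frac{1}{2}\right) = 212$)
$\left(2715 + a{\left(0 \right)} \sqrt{-145 - 96}\right) \left(33912 + t\right) = \left(2715 + \left(-4 + 0^{2}\right) \sqrt{-145 - 96}\right) \left(33912 + 212\right) = \left(2715 + \left(-4 + 0\right) \sqrt{-241}\right) 34124 = \left(2715 - 4 i \sqrt{241}\right) 34124 = 92646660 - 136496 i \sqrt{241}$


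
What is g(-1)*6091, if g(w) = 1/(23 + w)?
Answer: 6091/22 ≈ 276.86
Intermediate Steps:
g(-1)*6091 = 6091/(23 - 1) = 6091/22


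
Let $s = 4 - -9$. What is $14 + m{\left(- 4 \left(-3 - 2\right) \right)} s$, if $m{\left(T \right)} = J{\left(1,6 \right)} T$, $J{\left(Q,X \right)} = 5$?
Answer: $1314$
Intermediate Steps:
$m{\left(T \right)} = 5 T$
$s = 13$ ($s = 4 + 9 = 13$)
$14 + m{\left(- 4 \left(-3 - 2\right) \right)} s = 14 + 5 \left(- 4 \left(-3 - 2\right)\right) 13 = 14 + 5 \left(\left(-4\right) \left(-5\right)\right) 13 = 14 + 5 \cdot 20 \cdot 13 = 14 + 100 \cdot 13 = 14 + 1300 = 1314$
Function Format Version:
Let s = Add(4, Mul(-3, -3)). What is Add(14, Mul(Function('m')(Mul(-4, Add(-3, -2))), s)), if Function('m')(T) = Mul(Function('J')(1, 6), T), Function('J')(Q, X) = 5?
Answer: 1314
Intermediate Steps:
Function('m')(T) = Mul(5, T)
s = 13 (s = Add(4, 9) = 13)
Add(14, Mul(Function('m')(Mul(-4, Add(-3, -2))), s)) = Add(14, Mul(Mul(5, Mul(-4, Add(-3, -2))), 13)) = Add(14, Mul(Mul(5, Mul(-4, -5)), 13)) = Add(14, Mul(Mul(5, 20), 13)) = Add(14, Mul(100, 13)) = Add(14, 1300) = 1314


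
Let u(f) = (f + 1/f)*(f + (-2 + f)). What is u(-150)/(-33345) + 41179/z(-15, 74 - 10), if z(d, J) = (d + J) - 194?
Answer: -20695238204/72525375 ≈ -285.35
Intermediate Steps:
u(f) = (-2 + 2*f)*(f + 1/f) (u(f) = (f + 1/f)*(-2 + 2*f) = (-2 + 2*f)*(f + 1/f))
z(d, J) = -194 + J + d (z(d, J) = (J + d) - 194 = -194 + J + d)
u(-150)/(-33345) + 41179/z(-15, 74 - 10) = (2*(-1 - 150*(1 + (-150)² - 1*(-150)))/(-150))/(-33345) + 41179/(-194 + (74 - 10) - 15) = (2*(-1/150)*(-1 - 150*(1 + 22500 + 150)))*(-1/33345) + 41179/(-194 + 64 - 15) = (2*(-1/150)*(-1 - 150*22651))*(-1/33345) + 41179/(-145) = (2*(-1/150)*(-1 - 3397650))*(-1/33345) + 41179*(-1/145) = (2*(-1/150)*(-3397651))*(-1/33345) - 41179/145 = (3397651/75)*(-1/33345) - 41179/145 = -3397651/2500875 - 41179/145 = -20695238204/72525375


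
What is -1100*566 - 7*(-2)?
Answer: -622586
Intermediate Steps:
-1100*566 - 7*(-2) = -622600 + 14 = -622586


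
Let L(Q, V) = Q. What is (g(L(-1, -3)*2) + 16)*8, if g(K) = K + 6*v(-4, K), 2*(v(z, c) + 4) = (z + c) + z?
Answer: -320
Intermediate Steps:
v(z, c) = -4 + z + c/2 (v(z, c) = -4 + ((z + c) + z)/2 = -4 + ((c + z) + z)/2 = -4 + (c + 2*z)/2 = -4 + (z + c/2) = -4 + z + c/2)
g(K) = -48 + 4*K (g(K) = K + 6*(-4 - 4 + K/2) = K + 6*(-8 + K/2) = K + (-48 + 3*K) = -48 + 4*K)
(g(L(-1, -3)*2) + 16)*8 = ((-48 + 4*(-1*2)) + 16)*8 = ((-48 + 4*(-2)) + 16)*8 = ((-48 - 8) + 16)*8 = (-56 + 16)*8 = -40*8 = -320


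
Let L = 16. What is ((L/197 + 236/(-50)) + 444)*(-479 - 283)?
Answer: -1648856748/4925 ≈ -3.3479e+5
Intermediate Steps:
((L/197 + 236/(-50)) + 444)*(-479 - 283) = ((16/197 + 236/(-50)) + 444)*(-479 - 283) = ((16*(1/197) + 236*(-1/50)) + 444)*(-762) = ((16/197 - 118/25) + 444)*(-762) = (-22846/4925 + 444)*(-762) = (2163854/4925)*(-762) = -1648856748/4925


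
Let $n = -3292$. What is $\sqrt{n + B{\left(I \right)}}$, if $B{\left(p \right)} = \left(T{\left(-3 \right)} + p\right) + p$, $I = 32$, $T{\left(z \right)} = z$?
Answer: $3 i \sqrt{359} \approx 56.842 i$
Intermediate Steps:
$B{\left(p \right)} = -3 + 2 p$ ($B{\left(p \right)} = \left(-3 + p\right) + p = -3 + 2 p$)
$\sqrt{n + B{\left(I \right)}} = \sqrt{-3292 + \left(-3 + 2 \cdot 32\right)} = \sqrt{-3292 + \left(-3 + 64\right)} = \sqrt{-3292 + 61} = \sqrt{-3231} = 3 i \sqrt{359}$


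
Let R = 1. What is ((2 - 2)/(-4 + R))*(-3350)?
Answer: 0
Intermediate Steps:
((2 - 2)/(-4 + R))*(-3350) = ((2 - 2)/(-4 + 1))*(-3350) = (0/(-3))*(-3350) = (0*(-⅓))*(-3350) = 0*(-3350) = 0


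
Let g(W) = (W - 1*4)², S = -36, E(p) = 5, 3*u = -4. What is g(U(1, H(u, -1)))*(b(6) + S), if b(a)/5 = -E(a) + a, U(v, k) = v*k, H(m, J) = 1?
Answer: -279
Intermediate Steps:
u = -4/3 (u = (⅓)*(-4) = -4/3 ≈ -1.3333)
U(v, k) = k*v
b(a) = -25 + 5*a (b(a) = 5*(-1*5 + a) = 5*(-5 + a) = -25 + 5*a)
g(W) = (-4 + W)² (g(W) = (W - 4)² = (-4 + W)²)
g(U(1, H(u, -1)))*(b(6) + S) = (-4 + 1*1)²*((-25 + 5*6) - 36) = (-4 + 1)²*((-25 + 30) - 36) = (-3)²*(5 - 36) = 9*(-31) = -279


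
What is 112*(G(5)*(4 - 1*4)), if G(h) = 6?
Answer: 0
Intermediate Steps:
112*(G(5)*(4 - 1*4)) = 112*(6*(4 - 1*4)) = 112*(6*(4 - 4)) = 112*(6*0) = 112*0 = 0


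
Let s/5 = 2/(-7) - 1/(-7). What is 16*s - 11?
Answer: -157/7 ≈ -22.429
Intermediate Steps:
s = -5/7 (s = 5*(2/(-7) - 1/(-7)) = 5*(2*(-⅐) - 1*(-⅐)) = 5*(-2/7 + ⅐) = 5*(-⅐) = -5/7 ≈ -0.71429)
16*s - 11 = 16*(-5/7) - 11 = -80/7 - 11 = -157/7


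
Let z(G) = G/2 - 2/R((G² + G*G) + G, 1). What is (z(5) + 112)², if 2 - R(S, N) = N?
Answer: 50625/4 ≈ 12656.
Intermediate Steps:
R(S, N) = 2 - N
z(G) = -2 + G/2 (z(G) = G/2 - 2/(2 - 1*1) = G*(½) - 2/(2 - 1) = G/2 - 2/1 = G/2 - 2*1 = G/2 - 2 = -2 + G/2)
(z(5) + 112)² = ((-2 + (½)*5) + 112)² = ((-2 + 5/2) + 112)² = (½ + 112)² = (225/2)² = 50625/4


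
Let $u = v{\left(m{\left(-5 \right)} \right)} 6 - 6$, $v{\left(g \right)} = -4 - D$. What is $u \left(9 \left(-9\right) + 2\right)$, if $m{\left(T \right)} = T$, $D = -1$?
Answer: $1896$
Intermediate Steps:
$v{\left(g \right)} = -3$ ($v{\left(g \right)} = -4 - -1 = -4 + 1 = -3$)
$u = -24$ ($u = \left(-3\right) 6 - 6 = -18 - 6 = -24$)
$u \left(9 \left(-9\right) + 2\right) = - 24 \left(9 \left(-9\right) + 2\right) = - 24 \left(-81 + 2\right) = \left(-24\right) \left(-79\right) = 1896$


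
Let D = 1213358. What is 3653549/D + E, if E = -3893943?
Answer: -4724743237045/1213358 ≈ -3.8939e+6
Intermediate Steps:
3653549/D + E = 3653549/1213358 - 3893943 = -4724743237045/1213358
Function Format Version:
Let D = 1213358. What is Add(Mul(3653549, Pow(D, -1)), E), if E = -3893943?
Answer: Rational(-4724743237045, 1213358) ≈ -3.8939e+6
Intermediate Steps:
Add(Mul(3653549, Pow(D, -1)), E) = Add(Mul(3653549, Pow(1213358, -1)), -3893943) = Add(Mul(3653549, Rational(1, 1213358)), -3893943) = Add(Rational(3653549, 1213358), -3893943) = Rational(-4724743237045, 1213358)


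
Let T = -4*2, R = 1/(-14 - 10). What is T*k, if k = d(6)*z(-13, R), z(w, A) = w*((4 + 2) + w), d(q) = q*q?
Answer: -26208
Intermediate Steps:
d(q) = q²
R = -1/24 (R = 1/(-24) = -1/24 ≈ -0.041667)
T = -8
z(w, A) = w*(6 + w)
k = 3276 (k = 6²*(-13*(6 - 13)) = 36*(-13*(-7)) = 36*91 = 3276)
T*k = -8*3276 = -26208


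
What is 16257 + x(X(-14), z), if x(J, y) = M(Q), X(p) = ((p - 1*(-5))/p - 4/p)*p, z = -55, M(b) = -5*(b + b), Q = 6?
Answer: 16197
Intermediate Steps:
M(b) = -10*b
X(p) = p*(-4/p + (5 + p)/p) (X(p) = ((p + 5)/p - 4/p)*p = ((5 + p)/p - 4/p)*p = (-4/p + (5 + p)/p)*p = p*(-4/p + (5 + p)/p))
x(J, y) = -60 (x(J, y) = -10*6 = -60)
16257 + x(X(-14), z) = 16257 - 60 = 16197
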